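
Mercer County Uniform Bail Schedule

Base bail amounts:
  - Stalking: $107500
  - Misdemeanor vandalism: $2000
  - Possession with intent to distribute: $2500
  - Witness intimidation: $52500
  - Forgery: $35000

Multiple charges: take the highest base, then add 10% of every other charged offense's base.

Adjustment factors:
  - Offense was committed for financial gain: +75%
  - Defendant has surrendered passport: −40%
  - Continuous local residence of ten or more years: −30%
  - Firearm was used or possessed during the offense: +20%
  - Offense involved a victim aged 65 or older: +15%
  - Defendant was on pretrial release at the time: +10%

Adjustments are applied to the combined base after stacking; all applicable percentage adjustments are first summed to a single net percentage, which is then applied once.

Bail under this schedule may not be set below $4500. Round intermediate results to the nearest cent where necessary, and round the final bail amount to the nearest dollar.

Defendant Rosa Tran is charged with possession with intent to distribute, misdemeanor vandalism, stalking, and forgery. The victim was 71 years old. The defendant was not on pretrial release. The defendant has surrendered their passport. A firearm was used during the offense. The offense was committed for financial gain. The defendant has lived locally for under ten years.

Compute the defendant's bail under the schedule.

$189465

Base amounts from the schedule: possession with intent to distribute $2500; misdemeanor vandalism $2000; stalking $107500; forgery $35000.
Stacking rule: highest base plus 10% of each additional charge. Highest is stalking at $107500. Additional: $2500 × 10% = $250; $2000 × 10% = $200; $35000 × 10% = $3500. Combined base = $107500 + $3950 = $111450.
Net percentage adjustment: +75% −40% +20% +15% = +70%. $111450 × 1.7 = $189465.
$189465 is at or above the $4500 minimum.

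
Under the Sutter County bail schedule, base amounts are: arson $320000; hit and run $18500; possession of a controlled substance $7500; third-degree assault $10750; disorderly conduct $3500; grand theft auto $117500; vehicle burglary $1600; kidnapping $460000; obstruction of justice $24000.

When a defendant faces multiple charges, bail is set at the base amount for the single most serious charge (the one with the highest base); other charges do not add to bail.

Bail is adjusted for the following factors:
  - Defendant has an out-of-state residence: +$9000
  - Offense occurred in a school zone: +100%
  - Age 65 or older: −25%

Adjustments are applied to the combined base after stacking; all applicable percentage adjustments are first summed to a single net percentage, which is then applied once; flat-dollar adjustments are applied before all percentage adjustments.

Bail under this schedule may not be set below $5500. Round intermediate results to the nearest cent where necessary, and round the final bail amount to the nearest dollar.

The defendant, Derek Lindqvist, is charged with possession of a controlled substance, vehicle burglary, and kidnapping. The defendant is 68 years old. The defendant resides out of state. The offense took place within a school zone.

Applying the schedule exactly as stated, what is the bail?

Base amounts from the schedule: possession of a controlled substance $7500; vehicle burglary $1600; kidnapping $460000.
Stacking rule: use the highest base only. Highest is kidnapping at $460000. Combined base = $460000.
Defendant has an out-of-state residence (+$9000 flat): $460000 + $9000 = $469000.
Net percentage adjustment: +100% −25% = +75%. $469000 × 1.75 = $820750.
$820750 is at or above the $5500 minimum.

$820750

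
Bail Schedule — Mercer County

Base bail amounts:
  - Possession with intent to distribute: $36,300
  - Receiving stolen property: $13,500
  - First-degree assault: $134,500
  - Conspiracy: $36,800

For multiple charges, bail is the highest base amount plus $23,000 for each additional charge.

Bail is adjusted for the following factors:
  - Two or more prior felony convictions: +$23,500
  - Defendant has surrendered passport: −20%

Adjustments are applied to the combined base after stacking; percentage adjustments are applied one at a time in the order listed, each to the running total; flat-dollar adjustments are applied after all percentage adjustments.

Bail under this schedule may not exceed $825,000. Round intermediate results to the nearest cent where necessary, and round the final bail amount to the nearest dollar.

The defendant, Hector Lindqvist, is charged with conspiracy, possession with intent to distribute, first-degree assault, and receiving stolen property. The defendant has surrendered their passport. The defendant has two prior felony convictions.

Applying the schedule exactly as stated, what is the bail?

$186,300

Base amounts from the schedule: conspiracy $36,800; possession with intent to distribute $36,300; first-degree assault $134,500; receiving stolen property $13,500.
Stacking rule: highest base plus $23,000 per additional charge. Highest is first-degree assault at $134,500; 3 additional charges → +$69,000. Combined base = $203,500.
Defendant has surrendered passport (−20%): $203,500 × 0.8 = $162,800.
Two or more prior felony convictions (+$23,500 flat): $162,800 + $23,500 = $186,300.
$186,300 is within the $825,000 maximum.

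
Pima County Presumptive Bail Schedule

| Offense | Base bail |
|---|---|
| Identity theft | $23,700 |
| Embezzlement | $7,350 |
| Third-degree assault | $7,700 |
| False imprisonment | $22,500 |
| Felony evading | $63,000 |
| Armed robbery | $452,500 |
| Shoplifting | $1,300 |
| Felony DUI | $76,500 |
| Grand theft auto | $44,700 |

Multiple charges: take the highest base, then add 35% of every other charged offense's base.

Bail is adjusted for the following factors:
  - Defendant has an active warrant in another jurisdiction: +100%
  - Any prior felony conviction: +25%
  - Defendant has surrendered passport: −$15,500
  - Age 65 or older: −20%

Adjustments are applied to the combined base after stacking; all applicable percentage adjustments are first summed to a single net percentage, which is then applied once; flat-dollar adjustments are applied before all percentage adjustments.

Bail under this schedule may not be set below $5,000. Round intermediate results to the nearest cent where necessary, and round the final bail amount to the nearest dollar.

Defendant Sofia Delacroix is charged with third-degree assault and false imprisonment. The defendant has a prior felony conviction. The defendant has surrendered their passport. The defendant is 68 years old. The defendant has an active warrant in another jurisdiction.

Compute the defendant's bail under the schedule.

Base amounts from the schedule: third-degree assault $7,700; false imprisonment $22,500.
Stacking rule: highest base plus 35% of each additional charge. Highest is false imprisonment at $22,500. Additional: $7,700 × 35% = $2,695. Combined base = $22,500 + $2,695 = $25,195.
Defendant has surrendered passport (−$15,500 flat): $25,195 − $15,500 = $9,695.
Net percentage adjustment: +100% +25% −20% = +105%. $9,695 × 2.05 = $19,874.75.
$19,874.75 is at or above the $5,000 minimum.
Rounded to the nearest dollar: $19,875.

$19,875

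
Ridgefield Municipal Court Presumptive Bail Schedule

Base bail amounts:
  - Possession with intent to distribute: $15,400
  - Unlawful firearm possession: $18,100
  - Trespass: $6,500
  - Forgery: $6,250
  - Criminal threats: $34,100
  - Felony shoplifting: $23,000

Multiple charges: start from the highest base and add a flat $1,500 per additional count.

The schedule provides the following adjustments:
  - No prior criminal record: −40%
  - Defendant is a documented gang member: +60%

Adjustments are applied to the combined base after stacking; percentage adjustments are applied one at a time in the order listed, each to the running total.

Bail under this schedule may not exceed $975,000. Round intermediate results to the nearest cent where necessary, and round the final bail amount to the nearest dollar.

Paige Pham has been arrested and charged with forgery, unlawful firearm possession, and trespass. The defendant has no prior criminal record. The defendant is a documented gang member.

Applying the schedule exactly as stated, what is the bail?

Base amounts from the schedule: forgery $6,250; unlawful firearm possession $18,100; trespass $6,500.
Stacking rule: highest base plus $1,500 per additional charge. Highest is unlawful firearm possession at $18,100; 2 additional charges → +$3,000. Combined base = $21,100.
No prior criminal record (−40%): $21,100 × 0.6 = $12,660.
Defendant is a documented gang member (+60%): $12,660 × 1.6 = $20,256.
$20,256 is within the $975,000 maximum.

$20,256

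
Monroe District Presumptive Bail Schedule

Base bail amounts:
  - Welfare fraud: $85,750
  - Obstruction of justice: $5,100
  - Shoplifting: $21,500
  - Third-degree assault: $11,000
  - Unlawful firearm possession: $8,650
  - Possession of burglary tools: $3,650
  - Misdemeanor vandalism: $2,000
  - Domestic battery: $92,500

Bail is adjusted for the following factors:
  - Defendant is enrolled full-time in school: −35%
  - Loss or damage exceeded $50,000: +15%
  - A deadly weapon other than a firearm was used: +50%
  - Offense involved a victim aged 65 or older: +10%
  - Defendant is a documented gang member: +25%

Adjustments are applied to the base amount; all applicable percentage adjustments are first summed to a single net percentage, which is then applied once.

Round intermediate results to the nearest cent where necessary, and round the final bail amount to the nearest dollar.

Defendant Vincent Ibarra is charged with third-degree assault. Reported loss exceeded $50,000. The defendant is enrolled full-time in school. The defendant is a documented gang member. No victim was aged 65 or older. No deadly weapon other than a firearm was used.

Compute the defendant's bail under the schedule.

Base amounts from the schedule: third-degree assault $11,000.
Single charge. Combined base = $11,000.
Net percentage adjustment: −35% +15% +25% = +5%. $11,000 × 1.05 = $11,550.

$11,550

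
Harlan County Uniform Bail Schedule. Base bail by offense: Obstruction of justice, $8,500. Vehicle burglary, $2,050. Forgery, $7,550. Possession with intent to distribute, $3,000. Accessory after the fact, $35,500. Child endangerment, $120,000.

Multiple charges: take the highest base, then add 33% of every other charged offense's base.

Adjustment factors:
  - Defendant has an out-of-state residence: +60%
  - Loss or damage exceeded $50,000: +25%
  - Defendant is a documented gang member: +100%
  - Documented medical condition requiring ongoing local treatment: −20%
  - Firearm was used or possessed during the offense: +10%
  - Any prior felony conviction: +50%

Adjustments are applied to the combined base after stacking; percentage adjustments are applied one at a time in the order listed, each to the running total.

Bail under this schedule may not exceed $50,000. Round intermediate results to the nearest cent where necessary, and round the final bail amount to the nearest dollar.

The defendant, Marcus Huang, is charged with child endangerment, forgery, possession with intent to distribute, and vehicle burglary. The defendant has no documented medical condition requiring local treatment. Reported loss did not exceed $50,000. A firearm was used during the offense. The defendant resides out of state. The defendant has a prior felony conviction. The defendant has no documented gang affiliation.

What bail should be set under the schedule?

Base amounts from the schedule: child endangerment $120,000; forgery $7,550; possession with intent to distribute $3,000; vehicle burglary $2,050.
Stacking rule: highest base plus 33% of each additional charge. Highest is child endangerment at $120,000. Additional: $7,550 × 33% = $2,491.50; $3,000 × 33% = $990; $2,050 × 33% = $676.50. Combined base = $120,000 + $4,158 = $124,158.
Defendant has an out-of-state residence (+60%): $124,158 × 1.6 = $198,652.80.
Firearm was used or possessed during the offense (+10%): $198,652.80 × 1.1 = $218,518.08.
Any prior felony conviction (+50%): $218,518.08 × 1.5 = $327,777.12.
Result $327,777.12 exceeds the maximum of $50,000; bail is capped at $50,000.

$50,000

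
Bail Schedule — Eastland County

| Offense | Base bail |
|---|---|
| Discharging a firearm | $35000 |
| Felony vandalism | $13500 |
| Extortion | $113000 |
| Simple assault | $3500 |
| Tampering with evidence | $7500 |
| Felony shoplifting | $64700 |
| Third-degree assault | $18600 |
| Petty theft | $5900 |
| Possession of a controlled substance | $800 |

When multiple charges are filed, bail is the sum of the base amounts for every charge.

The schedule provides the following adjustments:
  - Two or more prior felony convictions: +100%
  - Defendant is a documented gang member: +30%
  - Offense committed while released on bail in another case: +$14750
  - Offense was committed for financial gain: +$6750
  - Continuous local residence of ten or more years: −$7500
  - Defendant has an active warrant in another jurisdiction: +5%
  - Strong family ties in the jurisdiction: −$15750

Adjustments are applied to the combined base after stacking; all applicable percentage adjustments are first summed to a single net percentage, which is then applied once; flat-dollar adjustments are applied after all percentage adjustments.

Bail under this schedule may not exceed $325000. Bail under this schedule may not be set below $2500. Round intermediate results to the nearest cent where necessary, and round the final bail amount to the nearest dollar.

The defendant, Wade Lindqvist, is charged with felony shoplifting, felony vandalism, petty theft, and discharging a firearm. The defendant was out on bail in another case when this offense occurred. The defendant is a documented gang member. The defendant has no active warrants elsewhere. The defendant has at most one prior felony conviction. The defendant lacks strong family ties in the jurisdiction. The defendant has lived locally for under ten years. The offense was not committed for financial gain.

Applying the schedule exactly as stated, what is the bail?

$169580

Base amounts from the schedule: felony shoplifting $64700; felony vandalism $13500; petty theft $5900; discharging a firearm $35000.
Stacking rule: sum of all bases. $64700 + $13500 + $5900 + $35000 = $119100.
Defendant is a documented gang member (+30%): $119100 × 1.3 = $154830.
Offense committed while released on bail in another case (+$14750 flat): $154830 + $14750 = $169580.
$169580 is within the $325000 maximum.
$169580 is at or above the $2500 minimum.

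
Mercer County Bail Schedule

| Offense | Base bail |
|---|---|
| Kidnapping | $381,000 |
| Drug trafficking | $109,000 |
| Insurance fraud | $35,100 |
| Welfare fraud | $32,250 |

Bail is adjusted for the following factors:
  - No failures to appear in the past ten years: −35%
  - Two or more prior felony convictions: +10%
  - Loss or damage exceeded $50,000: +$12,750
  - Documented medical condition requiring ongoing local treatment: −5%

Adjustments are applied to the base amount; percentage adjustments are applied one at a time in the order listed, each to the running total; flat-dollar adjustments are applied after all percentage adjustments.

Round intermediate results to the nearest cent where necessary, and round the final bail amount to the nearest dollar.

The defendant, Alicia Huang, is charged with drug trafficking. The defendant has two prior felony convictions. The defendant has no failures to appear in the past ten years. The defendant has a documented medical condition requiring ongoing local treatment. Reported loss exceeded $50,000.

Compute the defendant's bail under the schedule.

Base amounts from the schedule: drug trafficking $109,000.
Single charge. Combined base = $109,000.
No failures to appear in the past ten years (−35%): $109,000 × 0.65 = $70,850.
Two or more prior felony convictions (+10%): $70,850 × 1.1 = $77,935.
Documented medical condition requiring ongoing local treatment (−5%): $77,935 × 0.95 = $74,038.25.
Loss or damage exceeded $50,000 (+$12,750 flat): $74,038.25 + $12,750 = $86,788.25.
Rounded to the nearest dollar: $86,788.

$86,788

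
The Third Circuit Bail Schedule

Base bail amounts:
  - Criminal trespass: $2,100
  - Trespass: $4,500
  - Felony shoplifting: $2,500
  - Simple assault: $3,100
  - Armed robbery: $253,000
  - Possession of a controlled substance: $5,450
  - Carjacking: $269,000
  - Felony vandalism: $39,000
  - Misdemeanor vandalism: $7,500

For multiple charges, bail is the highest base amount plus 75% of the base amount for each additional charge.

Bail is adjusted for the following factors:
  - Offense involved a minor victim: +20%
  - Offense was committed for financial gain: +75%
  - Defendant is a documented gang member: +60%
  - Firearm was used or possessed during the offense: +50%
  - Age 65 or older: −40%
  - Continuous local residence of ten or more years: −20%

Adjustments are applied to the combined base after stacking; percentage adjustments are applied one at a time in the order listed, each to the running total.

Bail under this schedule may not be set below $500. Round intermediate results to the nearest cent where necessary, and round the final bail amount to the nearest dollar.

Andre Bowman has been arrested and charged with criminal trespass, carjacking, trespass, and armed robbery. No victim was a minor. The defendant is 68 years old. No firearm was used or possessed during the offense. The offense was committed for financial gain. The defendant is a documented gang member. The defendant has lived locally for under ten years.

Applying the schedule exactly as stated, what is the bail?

Base amounts from the schedule: criminal trespass $2,100; carjacking $269,000; trespass $4,500; armed robbery $253,000.
Stacking rule: highest base plus 75% of each additional charge. Highest is carjacking at $269,000. Additional: $2,100 × 75% = $1,575; $4,500 × 75% = $3,375; $253,000 × 75% = $189,750. Combined base = $269,000 + $194,700 = $463,700.
Offense was committed for financial gain (+75%): $463,700 × 1.75 = $811,475.
Defendant is a documented gang member (+60%): $811,475 × 1.6 = $1,298,360.
Age 65 or older (−40%): $1,298,360 × 0.6 = $779,016.
$779,016 is at or above the $500 minimum.

$779,016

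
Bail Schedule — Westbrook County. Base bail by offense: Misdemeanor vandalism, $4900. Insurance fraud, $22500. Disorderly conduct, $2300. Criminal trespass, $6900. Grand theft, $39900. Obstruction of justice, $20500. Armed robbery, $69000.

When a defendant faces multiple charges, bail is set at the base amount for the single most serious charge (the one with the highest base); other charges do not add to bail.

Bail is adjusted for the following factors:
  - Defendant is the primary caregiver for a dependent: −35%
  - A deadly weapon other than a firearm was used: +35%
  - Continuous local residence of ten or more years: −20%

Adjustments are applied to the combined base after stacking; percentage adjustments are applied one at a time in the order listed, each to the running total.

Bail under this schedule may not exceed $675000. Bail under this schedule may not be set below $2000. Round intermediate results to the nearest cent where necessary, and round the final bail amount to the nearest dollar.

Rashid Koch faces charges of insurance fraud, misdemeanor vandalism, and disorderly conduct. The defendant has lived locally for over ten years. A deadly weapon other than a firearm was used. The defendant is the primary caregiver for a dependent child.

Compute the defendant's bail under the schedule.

$15795

Base amounts from the schedule: insurance fraud $22500; misdemeanor vandalism $4900; disorderly conduct $2300.
Stacking rule: use the highest base only. Highest is insurance fraud at $22500. Combined base = $22500.
Defendant is the primary caregiver for a dependent (−35%): $22500 × 0.65 = $14625.
A deadly weapon other than a firearm was used (+35%): $14625 × 1.35 = $19743.75.
Continuous local residence of ten or more years (−20%): $19743.75 × 0.8 = $15795.
$15795 is within the $675000 maximum.
$15795 is at or above the $2000 minimum.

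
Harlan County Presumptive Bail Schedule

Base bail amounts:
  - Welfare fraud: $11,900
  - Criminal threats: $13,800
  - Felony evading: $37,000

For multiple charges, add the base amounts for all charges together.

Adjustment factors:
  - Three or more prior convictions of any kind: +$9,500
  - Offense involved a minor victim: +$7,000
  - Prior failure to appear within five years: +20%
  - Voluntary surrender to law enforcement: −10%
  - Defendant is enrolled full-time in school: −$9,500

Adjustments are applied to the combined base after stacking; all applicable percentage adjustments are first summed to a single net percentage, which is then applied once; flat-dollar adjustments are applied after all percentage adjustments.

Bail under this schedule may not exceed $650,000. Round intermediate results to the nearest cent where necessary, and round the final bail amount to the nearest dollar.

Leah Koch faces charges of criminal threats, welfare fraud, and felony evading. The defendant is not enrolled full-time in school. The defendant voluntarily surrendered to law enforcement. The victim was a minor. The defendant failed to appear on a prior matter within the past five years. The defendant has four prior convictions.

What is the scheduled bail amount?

Base amounts from the schedule: criminal threats $13,800; welfare fraud $11,900; felony evading $37,000.
Stacking rule: sum of all bases. $13,800 + $11,900 + $37,000 = $62,700.
Net percentage adjustment: +20% −10% = +10%. $62,700 × 1.1 = $68,970.
Three or more prior convictions of any kind (+$9,500 flat): $68,970 + $9,500 = $78,470.
Offense involved a minor victim (+$7,000 flat): $78,470 + $7,000 = $85,470.
$85,470 is within the $650,000 maximum.

$85,470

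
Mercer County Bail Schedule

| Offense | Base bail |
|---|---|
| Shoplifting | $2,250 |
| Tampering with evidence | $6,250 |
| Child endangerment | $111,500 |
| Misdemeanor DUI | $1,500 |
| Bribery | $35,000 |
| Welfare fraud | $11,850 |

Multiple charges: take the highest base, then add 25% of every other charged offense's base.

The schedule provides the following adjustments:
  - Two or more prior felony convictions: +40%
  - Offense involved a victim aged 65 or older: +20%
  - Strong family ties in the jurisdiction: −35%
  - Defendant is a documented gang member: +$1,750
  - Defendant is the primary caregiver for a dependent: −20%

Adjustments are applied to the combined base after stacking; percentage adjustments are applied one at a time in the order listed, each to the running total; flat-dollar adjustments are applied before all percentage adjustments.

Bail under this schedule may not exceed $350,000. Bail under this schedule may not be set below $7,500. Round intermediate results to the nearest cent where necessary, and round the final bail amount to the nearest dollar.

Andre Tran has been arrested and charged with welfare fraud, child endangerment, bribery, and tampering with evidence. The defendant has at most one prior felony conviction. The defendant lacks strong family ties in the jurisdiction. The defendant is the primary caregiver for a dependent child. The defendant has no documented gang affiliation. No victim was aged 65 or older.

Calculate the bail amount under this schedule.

Base amounts from the schedule: welfare fraud $11,850; child endangerment $111,500; bribery $35,000; tampering with evidence $6,250.
Stacking rule: highest base plus 25% of each additional charge. Highest is child endangerment at $111,500. Additional: $11,850 × 25% = $2,962.50; $35,000 × 25% = $8,750; $6,250 × 25% = $1,562.50. Combined base = $111,500 + $13,275 = $124,775.
Defendant is the primary caregiver for a dependent (−20%): $124,775 × 0.8 = $99,820.
$99,820 is within the $350,000 maximum.
$99,820 is at or above the $7,500 minimum.

$99,820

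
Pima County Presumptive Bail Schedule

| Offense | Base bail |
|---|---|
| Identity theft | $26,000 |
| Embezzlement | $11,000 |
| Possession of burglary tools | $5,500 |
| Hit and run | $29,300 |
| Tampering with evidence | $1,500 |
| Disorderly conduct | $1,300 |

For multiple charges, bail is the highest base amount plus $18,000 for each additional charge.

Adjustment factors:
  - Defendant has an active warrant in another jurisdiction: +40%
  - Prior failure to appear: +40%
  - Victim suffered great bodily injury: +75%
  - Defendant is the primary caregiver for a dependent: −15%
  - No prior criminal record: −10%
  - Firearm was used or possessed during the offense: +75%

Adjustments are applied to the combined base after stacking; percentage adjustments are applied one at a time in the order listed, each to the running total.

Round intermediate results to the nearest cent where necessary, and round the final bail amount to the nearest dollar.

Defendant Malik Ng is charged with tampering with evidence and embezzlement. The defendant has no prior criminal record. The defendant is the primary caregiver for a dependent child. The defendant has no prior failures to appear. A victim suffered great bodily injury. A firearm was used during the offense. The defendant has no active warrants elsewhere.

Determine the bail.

Base amounts from the schedule: tampering with evidence $1,500; embezzlement $11,000.
Stacking rule: highest base plus $18,000 per additional charge. Highest is embezzlement at $11,000; 1 additional charge → +$18,000. Combined base = $29,000.
Victim suffered great bodily injury (+75%): $29,000 × 1.75 = $50,750.
Defendant is the primary caregiver for a dependent (−15%): $50,750 × 0.85 = $43,137.50.
No prior criminal record (−10%): $43,137.50 × 0.9 = $38,823.75.
Firearm was used or possessed during the offense (+75%): $38,823.75 × 1.75 = $67,941.56.
Rounded to the nearest dollar: $67,942.

$67,942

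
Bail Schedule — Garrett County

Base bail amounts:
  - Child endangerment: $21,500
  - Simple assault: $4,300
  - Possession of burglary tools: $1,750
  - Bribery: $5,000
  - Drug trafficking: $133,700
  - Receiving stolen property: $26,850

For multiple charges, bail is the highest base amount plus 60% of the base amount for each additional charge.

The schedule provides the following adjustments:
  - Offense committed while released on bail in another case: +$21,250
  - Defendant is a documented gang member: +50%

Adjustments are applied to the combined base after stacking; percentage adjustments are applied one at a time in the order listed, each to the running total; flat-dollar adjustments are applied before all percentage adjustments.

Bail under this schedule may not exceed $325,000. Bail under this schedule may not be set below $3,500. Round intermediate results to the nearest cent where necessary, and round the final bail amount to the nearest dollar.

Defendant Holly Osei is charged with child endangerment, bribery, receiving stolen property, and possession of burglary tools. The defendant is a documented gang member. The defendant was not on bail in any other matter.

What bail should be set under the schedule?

Base amounts from the schedule: child endangerment $21,500; bribery $5,000; receiving stolen property $26,850; possession of burglary tools $1,750.
Stacking rule: highest base plus 60% of each additional charge. Highest is receiving stolen property at $26,850. Additional: $21,500 × 60% = $12,900; $5,000 × 60% = $3,000; $1,750 × 60% = $1,050. Combined base = $26,850 + $16,950 = $43,800.
Defendant is a documented gang member (+50%): $43,800 × 1.5 = $65,700.
$65,700 is within the $325,000 maximum.
$65,700 is at or above the $3,500 minimum.

$65,700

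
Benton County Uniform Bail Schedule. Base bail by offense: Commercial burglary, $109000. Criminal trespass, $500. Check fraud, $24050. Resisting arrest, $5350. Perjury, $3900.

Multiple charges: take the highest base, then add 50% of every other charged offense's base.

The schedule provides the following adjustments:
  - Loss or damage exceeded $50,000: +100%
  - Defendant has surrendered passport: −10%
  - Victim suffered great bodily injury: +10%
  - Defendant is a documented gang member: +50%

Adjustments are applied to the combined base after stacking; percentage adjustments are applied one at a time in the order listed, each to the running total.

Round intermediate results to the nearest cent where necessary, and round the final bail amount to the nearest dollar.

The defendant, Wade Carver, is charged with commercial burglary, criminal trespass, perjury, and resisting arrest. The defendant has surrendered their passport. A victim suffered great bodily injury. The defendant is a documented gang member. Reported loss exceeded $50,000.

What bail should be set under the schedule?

$338209

Base amounts from the schedule: commercial burglary $109000; criminal trespass $500; perjury $3900; resisting arrest $5350.
Stacking rule: highest base plus 50% of each additional charge. Highest is commercial burglary at $109000. Additional: $500 × 50% = $250; $3900 × 50% = $1950; $5350 × 50% = $2675. Combined base = $109000 + $4875 = $113875.
Loss or damage exceeded $50,000 (+100%): $113875 × 2 = $227750.
Defendant has surrendered passport (−10%): $227750 × 0.9 = $204975.
Victim suffered great bodily injury (+10%): $204975 × 1.1 = $225472.50.
Defendant is a documented gang member (+50%): $225472.50 × 1.5 = $338208.75.
Rounded to the nearest dollar: $338209.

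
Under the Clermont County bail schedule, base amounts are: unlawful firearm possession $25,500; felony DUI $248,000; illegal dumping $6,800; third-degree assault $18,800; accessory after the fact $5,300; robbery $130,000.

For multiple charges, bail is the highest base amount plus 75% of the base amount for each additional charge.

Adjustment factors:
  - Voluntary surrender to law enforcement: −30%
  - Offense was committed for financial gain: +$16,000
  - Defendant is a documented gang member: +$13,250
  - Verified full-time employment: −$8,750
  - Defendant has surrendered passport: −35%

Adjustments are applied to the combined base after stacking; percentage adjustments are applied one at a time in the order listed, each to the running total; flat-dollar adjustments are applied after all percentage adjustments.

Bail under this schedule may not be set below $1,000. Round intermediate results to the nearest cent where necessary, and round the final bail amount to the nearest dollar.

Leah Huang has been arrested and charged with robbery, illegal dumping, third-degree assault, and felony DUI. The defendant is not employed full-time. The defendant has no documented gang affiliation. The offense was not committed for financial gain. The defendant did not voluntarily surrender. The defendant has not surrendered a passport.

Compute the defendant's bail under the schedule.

$364,700

Base amounts from the schedule: robbery $130,000; illegal dumping $6,800; third-degree assault $18,800; felony DUI $248,000.
Stacking rule: highest base plus 75% of each additional charge. Highest is felony DUI at $248,000. Additional: $130,000 × 75% = $97,500; $6,800 × 75% = $5,100; $18,800 × 75% = $14,100. Combined base = $248,000 + $116,700 = $364,700.
No adjustment factors apply to this defendant.
$364,700 is at or above the $1,000 minimum.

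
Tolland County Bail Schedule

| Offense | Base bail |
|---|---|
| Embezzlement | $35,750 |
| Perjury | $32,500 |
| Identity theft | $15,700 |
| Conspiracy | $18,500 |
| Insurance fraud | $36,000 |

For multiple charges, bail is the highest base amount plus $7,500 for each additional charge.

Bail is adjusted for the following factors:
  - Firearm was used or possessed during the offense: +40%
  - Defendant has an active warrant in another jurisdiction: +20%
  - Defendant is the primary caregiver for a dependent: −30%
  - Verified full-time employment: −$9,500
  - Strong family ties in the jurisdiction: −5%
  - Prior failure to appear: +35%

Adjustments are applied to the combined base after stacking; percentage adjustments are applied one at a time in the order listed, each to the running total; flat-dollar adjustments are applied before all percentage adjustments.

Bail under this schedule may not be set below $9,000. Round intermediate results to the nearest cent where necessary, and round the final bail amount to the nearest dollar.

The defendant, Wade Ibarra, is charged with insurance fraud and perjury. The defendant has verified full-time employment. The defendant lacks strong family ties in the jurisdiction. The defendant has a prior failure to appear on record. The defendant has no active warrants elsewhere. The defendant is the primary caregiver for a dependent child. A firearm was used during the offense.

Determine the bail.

Base amounts from the schedule: insurance fraud $36,000; perjury $32,500.
Stacking rule: highest base plus $7,500 per additional charge. Highest is insurance fraud at $36,000; 1 additional charge → +$7,500. Combined base = $43,500.
Verified full-time employment (−$9,500 flat): $43,500 − $9,500 = $34,000.
Firearm was used or possessed during the offense (+40%): $34,000 × 1.4 = $47,600.
Defendant is the primary caregiver for a dependent (−30%): $47,600 × 0.7 = $33,320.
Prior failure to appear (+35%): $33,320 × 1.35 = $44,982.
$44,982 is at or above the $9,000 minimum.

$44,982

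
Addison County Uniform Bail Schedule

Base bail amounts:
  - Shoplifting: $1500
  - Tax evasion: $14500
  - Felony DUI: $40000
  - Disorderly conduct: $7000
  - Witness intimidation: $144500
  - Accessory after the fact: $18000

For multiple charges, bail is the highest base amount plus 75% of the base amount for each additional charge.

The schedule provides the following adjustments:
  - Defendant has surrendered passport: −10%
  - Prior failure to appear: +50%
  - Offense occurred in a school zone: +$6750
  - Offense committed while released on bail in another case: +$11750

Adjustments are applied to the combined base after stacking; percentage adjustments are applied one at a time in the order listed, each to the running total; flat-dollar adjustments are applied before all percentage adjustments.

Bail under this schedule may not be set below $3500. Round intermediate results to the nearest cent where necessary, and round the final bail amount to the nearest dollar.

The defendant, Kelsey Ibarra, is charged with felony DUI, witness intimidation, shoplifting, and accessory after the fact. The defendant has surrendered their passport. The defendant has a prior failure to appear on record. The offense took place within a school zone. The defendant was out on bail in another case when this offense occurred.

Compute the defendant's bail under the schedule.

Base amounts from the schedule: felony DUI $40000; witness intimidation $144500; shoplifting $1500; accessory after the fact $18000.
Stacking rule: highest base plus 75% of each additional charge. Highest is witness intimidation at $144500. Additional: $40000 × 75% = $30000; $1500 × 75% = $1125; $18000 × 75% = $13500. Combined base = $144500 + $44625 = $189125.
Offense occurred in a school zone (+$6750 flat): $189125 + $6750 = $195875.
Offense committed while released on bail in another case (+$11750 flat): $195875 + $11750 = $207625.
Defendant has surrendered passport (−10%): $207625 × 0.9 = $186862.50.
Prior failure to appear (+50%): $186862.50 × 1.5 = $280293.75.
$280293.75 is at or above the $3500 minimum.
Rounded to the nearest dollar: $280294.

$280294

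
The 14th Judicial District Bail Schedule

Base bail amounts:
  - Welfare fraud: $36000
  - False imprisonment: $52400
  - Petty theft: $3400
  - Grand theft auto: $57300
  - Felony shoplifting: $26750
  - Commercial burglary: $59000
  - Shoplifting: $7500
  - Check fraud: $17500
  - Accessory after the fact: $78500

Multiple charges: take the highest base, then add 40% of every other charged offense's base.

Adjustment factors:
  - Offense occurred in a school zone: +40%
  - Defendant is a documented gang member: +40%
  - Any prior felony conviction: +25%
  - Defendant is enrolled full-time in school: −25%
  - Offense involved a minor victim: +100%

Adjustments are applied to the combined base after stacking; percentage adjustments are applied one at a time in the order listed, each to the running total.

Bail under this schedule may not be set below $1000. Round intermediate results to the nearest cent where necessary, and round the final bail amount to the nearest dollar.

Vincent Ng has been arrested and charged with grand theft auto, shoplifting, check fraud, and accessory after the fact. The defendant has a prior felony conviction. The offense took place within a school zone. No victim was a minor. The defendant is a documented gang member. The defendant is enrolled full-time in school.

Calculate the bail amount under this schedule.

$204734

Base amounts from the schedule: grand theft auto $57300; shoplifting $7500; check fraud $17500; accessory after the fact $78500.
Stacking rule: highest base plus 40% of each additional charge. Highest is accessory after the fact at $78500. Additional: $57300 × 40% = $22920; $7500 × 40% = $3000; $17500 × 40% = $7000. Combined base = $78500 + $32920 = $111420.
Offense occurred in a school zone (+40%): $111420 × 1.4 = $155988.
Defendant is a documented gang member (+40%): $155988 × 1.4 = $218383.20.
Any prior felony conviction (+25%): $218383.20 × 1.25 = $272979.
Defendant is enrolled full-time in school (−25%): $272979 × 0.75 = $204734.25.
$204734.25 is at or above the $1000 minimum.
Rounded to the nearest dollar: $204734.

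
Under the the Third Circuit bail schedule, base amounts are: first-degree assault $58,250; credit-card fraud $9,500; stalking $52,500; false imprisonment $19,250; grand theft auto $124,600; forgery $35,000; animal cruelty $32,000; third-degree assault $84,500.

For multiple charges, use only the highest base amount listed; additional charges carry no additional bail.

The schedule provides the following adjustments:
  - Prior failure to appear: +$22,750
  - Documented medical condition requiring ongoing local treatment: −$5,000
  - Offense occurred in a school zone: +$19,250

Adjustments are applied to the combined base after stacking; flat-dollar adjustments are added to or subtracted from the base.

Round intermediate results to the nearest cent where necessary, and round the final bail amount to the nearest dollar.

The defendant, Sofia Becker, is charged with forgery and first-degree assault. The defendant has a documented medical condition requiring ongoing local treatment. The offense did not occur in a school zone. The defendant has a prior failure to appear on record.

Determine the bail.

Base amounts from the schedule: forgery $35,000; first-degree assault $58,250.
Stacking rule: use the highest base only. Highest is first-degree assault at $58,250. Combined base = $58,250.
Prior failure to appear (+$22,750 flat): $58,250 + $22,750 = $81,000.
Documented medical condition requiring ongoing local treatment (−$5,000 flat): $81,000 − $5,000 = $76,000.

$76,000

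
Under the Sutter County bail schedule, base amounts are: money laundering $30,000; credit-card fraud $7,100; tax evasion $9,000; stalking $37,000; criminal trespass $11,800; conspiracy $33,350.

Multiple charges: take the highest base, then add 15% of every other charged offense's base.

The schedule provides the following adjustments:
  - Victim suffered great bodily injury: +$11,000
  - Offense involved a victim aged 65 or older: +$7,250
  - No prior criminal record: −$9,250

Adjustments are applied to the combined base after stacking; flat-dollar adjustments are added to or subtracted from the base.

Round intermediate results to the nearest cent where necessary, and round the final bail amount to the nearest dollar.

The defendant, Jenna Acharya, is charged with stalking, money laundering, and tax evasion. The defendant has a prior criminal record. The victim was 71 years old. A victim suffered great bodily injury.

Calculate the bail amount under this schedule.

$61,100

Base amounts from the schedule: stalking $37,000; money laundering $30,000; tax evasion $9,000.
Stacking rule: highest base plus 15% of each additional charge. Highest is stalking at $37,000. Additional: $30,000 × 15% = $4,500; $9,000 × 15% = $1,350. Combined base = $37,000 + $5,850 = $42,850.
Victim suffered great bodily injury (+$11,000 flat): $42,850 + $11,000 = $53,850.
Offense involved a victim aged 65 or older (+$7,250 flat): $53,850 + $7,250 = $61,100.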